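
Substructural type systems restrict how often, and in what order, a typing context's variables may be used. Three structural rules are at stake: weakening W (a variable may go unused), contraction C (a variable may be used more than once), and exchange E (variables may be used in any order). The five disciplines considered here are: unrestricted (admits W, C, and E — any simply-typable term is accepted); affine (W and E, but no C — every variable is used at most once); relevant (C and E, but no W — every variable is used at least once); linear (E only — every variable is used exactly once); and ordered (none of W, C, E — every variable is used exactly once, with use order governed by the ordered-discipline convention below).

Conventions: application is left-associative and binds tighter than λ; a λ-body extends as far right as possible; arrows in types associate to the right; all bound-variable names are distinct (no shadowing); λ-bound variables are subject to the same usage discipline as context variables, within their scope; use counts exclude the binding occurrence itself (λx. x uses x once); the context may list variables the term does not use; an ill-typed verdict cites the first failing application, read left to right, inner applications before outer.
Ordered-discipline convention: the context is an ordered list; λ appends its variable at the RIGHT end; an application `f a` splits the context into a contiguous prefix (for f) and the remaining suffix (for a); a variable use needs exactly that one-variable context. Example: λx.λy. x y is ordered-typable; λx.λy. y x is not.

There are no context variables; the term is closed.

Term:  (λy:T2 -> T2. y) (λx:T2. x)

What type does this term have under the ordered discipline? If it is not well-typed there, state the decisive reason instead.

term : T2 -> T2
variable uses: y [bound]: 1; x [bound]: 1
use order (left to right): y, x
typing: ✓ — T2 -> T2
all disciplines: ordered ✓ | linear ✓ | affine ✓ | relevant ✓ | unrestricted ✓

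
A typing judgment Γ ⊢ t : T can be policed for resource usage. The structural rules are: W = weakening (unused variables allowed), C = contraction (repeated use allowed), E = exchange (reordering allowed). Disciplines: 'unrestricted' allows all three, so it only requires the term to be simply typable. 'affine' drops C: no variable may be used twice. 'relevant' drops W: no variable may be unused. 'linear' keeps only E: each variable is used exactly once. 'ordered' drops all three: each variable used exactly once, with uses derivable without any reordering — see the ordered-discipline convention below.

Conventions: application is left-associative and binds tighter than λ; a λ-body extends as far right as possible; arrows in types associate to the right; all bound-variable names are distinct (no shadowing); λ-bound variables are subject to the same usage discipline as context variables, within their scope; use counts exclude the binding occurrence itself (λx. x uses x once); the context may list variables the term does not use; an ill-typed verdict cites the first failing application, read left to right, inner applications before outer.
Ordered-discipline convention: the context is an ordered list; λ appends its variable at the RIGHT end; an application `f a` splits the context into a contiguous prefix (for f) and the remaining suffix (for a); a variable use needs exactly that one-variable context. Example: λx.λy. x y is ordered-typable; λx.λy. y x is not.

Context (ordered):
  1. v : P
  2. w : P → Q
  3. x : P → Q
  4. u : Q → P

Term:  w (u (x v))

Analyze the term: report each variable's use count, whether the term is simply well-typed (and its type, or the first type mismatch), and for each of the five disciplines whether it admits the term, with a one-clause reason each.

counts: v=1; w=1; x=1; u=1
left-to-right use order: w, u, x, v
typing: ✓ — Q
ordered ✗ (no contiguous prefix/suffix split fits w, u, x, v)
linear ✓ (single use per variable (v, w, x, u))
affine ✓ (none of v, w, x, u used more than once)
relevant ✓ (none of v, w, x, u goes unused)
unrestricted ✓ (well-typed at Q; no restrictions here)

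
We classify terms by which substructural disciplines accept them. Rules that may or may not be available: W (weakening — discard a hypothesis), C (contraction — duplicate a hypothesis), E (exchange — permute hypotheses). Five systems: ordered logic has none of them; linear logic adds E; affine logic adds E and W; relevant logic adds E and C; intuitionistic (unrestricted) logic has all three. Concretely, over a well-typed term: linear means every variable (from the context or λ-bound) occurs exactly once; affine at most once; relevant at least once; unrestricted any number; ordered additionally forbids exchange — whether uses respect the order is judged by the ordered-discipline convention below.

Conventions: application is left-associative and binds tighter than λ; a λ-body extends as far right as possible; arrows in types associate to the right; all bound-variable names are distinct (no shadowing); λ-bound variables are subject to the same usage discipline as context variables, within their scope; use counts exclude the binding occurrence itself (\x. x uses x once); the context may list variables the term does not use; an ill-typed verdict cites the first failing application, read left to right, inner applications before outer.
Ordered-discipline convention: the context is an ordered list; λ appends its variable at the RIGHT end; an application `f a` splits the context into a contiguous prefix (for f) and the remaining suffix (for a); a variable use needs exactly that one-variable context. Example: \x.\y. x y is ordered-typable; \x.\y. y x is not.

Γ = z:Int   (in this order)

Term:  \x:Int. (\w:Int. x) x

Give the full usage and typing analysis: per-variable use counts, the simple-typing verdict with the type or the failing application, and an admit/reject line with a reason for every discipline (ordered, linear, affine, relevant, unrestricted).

variable uses: z: 0; x [bound]: 2; w [bound]: 0
use order (left to right): x, x
typing: the term checks, with type Int -> Int
ordered ✗ (repeated use of x ×2; z, w left unused)
linear ✗ (repeated use of x ×2; z, w left unused)
affine ✗ (repeated use of x ×2)
relevant ✗ (z, w left unused)
unrestricted ✓ (typability at Int -> Int is all that's needed)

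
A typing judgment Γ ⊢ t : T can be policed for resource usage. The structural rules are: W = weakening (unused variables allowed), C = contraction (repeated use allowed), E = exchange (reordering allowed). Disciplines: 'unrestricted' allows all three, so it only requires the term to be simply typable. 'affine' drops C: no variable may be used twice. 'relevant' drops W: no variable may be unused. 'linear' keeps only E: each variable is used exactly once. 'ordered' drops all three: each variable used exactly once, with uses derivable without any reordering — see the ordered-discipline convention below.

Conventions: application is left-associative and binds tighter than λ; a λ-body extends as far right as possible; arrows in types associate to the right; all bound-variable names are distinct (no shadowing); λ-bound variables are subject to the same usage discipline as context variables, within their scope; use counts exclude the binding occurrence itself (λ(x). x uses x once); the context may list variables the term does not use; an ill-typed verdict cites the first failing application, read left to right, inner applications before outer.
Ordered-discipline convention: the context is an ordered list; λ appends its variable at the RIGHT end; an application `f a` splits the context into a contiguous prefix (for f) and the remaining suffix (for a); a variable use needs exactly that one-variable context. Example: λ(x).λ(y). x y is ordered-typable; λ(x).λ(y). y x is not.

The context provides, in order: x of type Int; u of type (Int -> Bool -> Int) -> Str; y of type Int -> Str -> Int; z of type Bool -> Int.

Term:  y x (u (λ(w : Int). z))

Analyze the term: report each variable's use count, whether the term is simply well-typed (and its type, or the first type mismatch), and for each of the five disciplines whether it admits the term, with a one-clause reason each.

usage: x: 1, u: 1, y: 1, z: 1, w (bound): 0
left-to-right use order: y, x, u, z
typing: well-typed at Int
ordered: ✗, w never used (weakening)
linear: ✗, w never used (weakening)
affine: ✓, no duplicate uses among x, u, y, z, w
relevant: ✗, w never used (weakening)
unrestricted: ✓, typability at Int is all that's needed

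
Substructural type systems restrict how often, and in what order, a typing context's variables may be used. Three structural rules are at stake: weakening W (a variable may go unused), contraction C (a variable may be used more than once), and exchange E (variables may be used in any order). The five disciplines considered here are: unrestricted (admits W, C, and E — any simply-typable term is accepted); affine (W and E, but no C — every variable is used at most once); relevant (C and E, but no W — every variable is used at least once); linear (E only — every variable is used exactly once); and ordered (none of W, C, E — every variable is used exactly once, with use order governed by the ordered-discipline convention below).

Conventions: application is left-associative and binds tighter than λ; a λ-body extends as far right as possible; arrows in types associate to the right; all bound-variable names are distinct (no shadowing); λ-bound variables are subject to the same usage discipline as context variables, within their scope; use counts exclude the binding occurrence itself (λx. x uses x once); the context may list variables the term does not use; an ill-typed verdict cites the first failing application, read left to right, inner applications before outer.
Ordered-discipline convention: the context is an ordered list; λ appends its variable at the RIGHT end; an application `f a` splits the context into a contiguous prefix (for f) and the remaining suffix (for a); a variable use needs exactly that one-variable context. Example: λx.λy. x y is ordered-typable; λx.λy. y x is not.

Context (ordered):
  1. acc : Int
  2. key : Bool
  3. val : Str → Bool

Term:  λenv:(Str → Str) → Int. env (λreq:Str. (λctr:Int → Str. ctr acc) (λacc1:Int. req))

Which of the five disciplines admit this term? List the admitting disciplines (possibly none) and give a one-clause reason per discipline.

accepted by: affine, unrestricted
use counts: acc=1; key=0; val=0; env (bound)=1; req (bound)=1; ctr (bound)=1; acc1 (bound)=0
left-to-right use order: env, ctr, acc, req
typing: the term checks, with type ((Str → Str) → Int) → Int
ordered: ✗, unused: key, val, acc1 — weakening required
linear: ✗, unused: key, val, acc1 — weakening required
affine: ✓, none of acc, key, val, env, req, ctr, acc1 used more than once
relevant: ✗, unused: key, val, acc1 — weakening required
unrestricted: ✓, well-typed at ((Str → Str) → Int) → Int; no restrictions here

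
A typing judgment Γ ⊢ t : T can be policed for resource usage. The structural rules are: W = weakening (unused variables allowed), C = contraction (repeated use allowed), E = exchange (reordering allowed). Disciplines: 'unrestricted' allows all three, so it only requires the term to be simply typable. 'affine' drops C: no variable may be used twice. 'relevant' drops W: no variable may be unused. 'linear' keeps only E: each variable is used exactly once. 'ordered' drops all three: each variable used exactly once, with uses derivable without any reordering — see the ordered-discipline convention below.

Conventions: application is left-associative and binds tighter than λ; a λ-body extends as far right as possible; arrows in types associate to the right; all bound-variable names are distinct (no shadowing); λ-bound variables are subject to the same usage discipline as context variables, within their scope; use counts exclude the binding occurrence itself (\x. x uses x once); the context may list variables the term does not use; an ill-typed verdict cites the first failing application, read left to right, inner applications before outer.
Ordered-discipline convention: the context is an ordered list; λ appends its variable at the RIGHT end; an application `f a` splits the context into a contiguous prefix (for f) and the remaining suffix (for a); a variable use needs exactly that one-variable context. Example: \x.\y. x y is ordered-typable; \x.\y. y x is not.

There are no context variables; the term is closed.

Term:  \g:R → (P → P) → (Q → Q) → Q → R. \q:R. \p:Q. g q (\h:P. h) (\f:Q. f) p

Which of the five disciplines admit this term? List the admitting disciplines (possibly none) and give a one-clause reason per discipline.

admitting disciplines: ordered, linear, affine, relevant, unrestricted
usage: g [bound]: 1; q [bound]: 1; p [bound]: 1; h [bound]: 1; f [bound]: 1
use order (left to right): g, q, h, f, p
typing: ✓ — (R → (P → P) → (Q → Q) → Q → R) → R → Q → R
ordered: ✓ — single-use (g, q, p, h, f), ordered derivation ok
linear: ✓ — each of g, q, p, h, f used exactly once
affine: ✓ — at most one use each (g, q, p, h, f)
relevant: ✓ — every one of g, q, p, h, f appears
unrestricted: ✓ — typability at (R → (P → P) → (Q → Q) → Q → R) → R → Q → R is all that's needed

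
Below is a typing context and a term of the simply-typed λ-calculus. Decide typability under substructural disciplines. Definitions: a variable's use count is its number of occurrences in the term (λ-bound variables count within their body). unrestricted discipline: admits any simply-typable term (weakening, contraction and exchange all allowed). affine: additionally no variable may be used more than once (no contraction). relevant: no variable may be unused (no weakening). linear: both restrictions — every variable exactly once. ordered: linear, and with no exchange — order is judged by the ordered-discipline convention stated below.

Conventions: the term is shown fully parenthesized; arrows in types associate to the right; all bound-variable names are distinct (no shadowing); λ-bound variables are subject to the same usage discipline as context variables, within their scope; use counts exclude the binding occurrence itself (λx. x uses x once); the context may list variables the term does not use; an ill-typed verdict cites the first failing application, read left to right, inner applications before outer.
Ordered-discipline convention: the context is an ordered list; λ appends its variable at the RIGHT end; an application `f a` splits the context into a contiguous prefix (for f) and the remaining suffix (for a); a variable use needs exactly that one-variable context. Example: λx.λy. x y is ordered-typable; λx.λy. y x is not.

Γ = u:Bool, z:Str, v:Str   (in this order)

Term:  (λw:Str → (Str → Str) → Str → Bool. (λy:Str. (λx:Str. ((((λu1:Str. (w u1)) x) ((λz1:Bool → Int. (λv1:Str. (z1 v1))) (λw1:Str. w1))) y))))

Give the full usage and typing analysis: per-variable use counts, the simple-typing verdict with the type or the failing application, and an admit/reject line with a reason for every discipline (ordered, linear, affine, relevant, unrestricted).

usage: u: 0, z: 0, v: 0, w (bound): 1, y (bound): 1, x (bound): 1, u1 (bound): 1, z1 (bound): 1, v1 (bound): 1, w1 (bound): 1
use order (left to right): w, u1, x, z1, v1, w1, y
typing: ill-typed: an argument Str mismatches the expected Bool
ordered: ✗, fails simple typing
linear: ✗, a type mismatch blocks all five
affine: ✗, the type mismatch rejects it
relevant: ✗, not simply typable
unrestricted: ✗, fails simple typing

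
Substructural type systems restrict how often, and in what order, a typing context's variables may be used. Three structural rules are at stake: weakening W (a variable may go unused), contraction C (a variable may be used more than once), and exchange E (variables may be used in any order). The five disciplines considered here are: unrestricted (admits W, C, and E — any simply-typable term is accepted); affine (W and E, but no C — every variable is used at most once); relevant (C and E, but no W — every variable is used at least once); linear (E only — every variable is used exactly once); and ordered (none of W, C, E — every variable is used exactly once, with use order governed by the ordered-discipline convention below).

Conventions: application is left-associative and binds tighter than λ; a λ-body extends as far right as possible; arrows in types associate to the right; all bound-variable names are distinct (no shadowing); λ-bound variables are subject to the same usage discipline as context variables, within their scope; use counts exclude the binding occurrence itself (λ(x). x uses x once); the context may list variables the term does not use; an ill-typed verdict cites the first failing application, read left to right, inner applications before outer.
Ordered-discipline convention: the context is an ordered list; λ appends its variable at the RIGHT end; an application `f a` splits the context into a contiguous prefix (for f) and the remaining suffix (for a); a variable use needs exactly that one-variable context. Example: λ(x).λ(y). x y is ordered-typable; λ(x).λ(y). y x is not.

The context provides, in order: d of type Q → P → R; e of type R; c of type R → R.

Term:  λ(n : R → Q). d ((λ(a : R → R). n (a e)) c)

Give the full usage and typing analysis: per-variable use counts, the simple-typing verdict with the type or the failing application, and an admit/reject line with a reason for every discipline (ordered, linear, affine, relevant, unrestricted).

counts: d ×1; e ×1; c ×1; n [bound] ×1; a [bound] ×1
order of uses: d, n, a, e, c
typing: the term checks, with type (R → Q) → P → R
ordered: ✗ — no ordered split (uses run d, n, a, e, c)
linear: ✓ — exactly-once usage across d, e, c, n, a
affine: ✓ — at most one use each (d, e, c, n, a)
relevant: ✓ — none of d, e, c, n, a goes unused
unrestricted: ✓ — simply typable at (R → Q) → P → R; W, C, E all held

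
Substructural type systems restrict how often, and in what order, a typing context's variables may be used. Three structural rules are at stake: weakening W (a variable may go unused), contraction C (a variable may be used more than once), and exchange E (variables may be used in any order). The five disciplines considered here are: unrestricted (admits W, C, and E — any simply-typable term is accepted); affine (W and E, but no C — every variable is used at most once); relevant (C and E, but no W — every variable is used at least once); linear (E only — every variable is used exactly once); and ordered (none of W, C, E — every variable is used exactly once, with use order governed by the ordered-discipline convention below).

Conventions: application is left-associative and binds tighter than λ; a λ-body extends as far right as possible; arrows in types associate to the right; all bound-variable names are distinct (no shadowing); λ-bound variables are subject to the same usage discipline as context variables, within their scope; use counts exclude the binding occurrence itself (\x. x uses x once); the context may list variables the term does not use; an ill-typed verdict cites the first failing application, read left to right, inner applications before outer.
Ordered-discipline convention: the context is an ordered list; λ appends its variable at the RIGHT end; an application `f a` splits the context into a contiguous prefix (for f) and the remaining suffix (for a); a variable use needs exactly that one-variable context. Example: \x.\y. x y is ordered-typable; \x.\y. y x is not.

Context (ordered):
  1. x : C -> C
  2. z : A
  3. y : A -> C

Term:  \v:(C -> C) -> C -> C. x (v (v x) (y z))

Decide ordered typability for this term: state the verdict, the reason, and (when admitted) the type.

no — uses contraction: x ×2, v ×2
counts: x=2; z=1; y=1; v [bound]=2
uses in reading order: x, v, v, x, y, z
typing: the term checks, with type ((C -> C) -> C -> C) -> C
all disciplines: ordered ✗ · linear ✗ · affine ✗ · relevant ✓ · unrestricted ✓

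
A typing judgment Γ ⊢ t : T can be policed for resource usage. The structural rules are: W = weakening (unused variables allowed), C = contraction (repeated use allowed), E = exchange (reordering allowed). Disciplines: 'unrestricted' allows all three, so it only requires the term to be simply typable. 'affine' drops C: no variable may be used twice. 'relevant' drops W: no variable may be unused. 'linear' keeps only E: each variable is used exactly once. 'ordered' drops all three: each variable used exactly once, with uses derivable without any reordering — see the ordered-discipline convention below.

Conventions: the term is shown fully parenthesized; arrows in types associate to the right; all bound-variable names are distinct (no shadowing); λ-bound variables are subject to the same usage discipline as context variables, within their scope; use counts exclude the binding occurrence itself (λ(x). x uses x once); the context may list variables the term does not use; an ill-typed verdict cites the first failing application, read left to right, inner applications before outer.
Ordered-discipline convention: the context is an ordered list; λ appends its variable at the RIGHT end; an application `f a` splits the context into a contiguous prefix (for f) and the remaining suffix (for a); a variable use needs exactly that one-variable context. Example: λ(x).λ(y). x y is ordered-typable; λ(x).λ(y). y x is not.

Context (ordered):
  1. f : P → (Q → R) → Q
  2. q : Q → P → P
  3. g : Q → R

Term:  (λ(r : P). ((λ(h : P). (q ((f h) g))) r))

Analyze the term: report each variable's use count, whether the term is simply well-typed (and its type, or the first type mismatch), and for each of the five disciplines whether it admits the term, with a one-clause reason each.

variable uses: f: 1×, q: 1×, g: 1×, r (bound): 1×, h (bound): 1×
use order (left to right): q, f, h, g, r
typing: well-typed at P → P → P
ordered ✗ (no contiguous prefix/suffix split fits q, f, h, g, r)
linear ✓ (exactly-once usage across f, q, g, r, h)
affine ✓ (none of f, q, g, r, h used more than once)
relevant ✓ (every one of f, q, g, r, h appears)
unrestricted ✓ (typability at P → P → P is all that's needed)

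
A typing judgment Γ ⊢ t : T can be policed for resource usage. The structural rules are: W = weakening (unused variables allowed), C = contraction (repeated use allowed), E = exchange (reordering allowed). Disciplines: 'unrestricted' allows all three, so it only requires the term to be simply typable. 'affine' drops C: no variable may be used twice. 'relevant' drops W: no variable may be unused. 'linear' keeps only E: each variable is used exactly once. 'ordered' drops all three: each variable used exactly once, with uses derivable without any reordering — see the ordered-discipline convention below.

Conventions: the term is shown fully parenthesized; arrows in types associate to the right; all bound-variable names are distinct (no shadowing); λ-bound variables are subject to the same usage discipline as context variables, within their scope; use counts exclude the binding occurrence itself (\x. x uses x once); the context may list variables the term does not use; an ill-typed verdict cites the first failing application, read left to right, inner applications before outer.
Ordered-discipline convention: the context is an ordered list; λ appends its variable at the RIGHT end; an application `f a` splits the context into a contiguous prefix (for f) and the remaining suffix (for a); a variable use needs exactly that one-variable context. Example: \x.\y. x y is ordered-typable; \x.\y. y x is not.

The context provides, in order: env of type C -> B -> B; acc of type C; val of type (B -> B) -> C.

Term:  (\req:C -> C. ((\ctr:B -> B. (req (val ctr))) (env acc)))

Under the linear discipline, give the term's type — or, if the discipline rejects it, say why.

term : (C -> C) -> C
usage: env: 1; acc: 1; val: 1; req (bound): 1; ctr (bound): 1
order of uses: req, val, ctr, env, acc
typing: well-typed at (C -> C) -> C
all disciplines: ordered ✗; linear ✓; affine ✓; relevant ✓; unrestricted ✓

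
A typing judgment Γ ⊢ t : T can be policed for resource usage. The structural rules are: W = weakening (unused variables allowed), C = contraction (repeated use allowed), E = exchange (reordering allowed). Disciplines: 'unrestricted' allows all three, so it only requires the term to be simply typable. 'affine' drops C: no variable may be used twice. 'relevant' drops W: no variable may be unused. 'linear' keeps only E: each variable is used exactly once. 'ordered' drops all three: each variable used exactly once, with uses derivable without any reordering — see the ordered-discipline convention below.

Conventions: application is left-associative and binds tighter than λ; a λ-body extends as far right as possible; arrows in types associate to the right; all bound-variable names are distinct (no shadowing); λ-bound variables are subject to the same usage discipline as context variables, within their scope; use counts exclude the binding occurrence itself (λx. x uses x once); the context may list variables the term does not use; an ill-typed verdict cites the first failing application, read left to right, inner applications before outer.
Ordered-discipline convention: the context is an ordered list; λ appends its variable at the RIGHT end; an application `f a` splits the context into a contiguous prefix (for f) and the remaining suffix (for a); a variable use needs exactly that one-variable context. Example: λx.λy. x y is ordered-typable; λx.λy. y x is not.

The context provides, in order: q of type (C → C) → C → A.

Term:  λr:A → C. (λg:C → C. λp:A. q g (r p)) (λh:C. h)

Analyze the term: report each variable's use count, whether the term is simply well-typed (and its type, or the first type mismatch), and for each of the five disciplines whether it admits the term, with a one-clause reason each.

usage: q: 1, r [bound]: 1, g [bound]: 1, p [bound]: 1, h [bound]: 1
use order (left to right): q, g, r, p, h
typing: well-typed at (A → C) → A → A
ordered: ✗ — needs exchange: uses follow q, g, r, p, h
linear: ✓ — q, r, g, p, h: one use apiece
affine: ✓ — at most one use each (q, r, g, p, h)
relevant: ✓ — at least one use each (q, r, g, p, h)
unrestricted: ✓ — well-typed at (A → C) → A → A; no restrictions here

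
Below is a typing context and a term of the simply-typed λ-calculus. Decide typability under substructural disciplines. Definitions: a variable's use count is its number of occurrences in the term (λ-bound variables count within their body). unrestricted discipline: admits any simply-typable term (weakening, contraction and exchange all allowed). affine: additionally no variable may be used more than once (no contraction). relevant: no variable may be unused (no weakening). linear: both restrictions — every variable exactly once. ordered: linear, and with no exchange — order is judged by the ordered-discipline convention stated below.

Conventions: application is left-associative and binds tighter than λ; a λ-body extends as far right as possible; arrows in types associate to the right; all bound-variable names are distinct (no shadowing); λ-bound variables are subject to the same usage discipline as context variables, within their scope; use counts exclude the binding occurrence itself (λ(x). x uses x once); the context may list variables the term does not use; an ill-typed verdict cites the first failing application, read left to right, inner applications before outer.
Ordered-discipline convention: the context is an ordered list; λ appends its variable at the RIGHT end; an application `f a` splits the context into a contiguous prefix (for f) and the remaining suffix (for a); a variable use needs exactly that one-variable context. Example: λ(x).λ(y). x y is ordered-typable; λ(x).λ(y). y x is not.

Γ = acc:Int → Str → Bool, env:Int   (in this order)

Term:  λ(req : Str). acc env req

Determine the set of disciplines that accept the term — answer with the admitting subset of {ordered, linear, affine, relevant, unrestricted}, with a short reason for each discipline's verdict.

admitted in: ordered, linear, affine, relevant, unrestricted
usage: acc=1, env=1, req [bound]=1
uses in reading order: acc, env, req
typing: the term checks, with type Str → Bool
ordered: ✓, single-use (acc, env, req), ordered derivation ok
linear: ✓, single use per variable (acc, env, req)
affine: ✓, at most one use each (acc, env, req)
relevant: ✓, every one of acc, env, req appears
unrestricted: ✓, simply typable at Str → Bool; W, C, E all held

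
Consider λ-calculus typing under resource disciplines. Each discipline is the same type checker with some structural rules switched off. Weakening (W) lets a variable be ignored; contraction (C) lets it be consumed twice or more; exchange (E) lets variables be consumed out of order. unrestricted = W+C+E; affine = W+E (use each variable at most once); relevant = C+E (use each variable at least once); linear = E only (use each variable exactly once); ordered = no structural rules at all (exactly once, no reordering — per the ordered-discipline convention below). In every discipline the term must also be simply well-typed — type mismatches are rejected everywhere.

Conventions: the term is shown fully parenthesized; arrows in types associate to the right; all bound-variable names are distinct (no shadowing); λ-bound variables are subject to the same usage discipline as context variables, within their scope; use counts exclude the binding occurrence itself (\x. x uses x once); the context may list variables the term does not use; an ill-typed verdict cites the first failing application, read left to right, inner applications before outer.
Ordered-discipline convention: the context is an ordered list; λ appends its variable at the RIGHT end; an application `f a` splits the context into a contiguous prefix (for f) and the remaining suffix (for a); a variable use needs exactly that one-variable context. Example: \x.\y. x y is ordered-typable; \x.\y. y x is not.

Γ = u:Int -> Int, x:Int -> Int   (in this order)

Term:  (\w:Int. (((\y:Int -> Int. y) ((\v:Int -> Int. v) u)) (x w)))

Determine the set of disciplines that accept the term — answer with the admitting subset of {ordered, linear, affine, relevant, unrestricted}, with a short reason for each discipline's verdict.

accepted by: ordered, linear, affine, relevant, unrestricted
counts: u: 1, x: 1, w (bound): 1, y (bound): 1, v (bound): 1
left-to-right use order: y, v, u, x, w
typing: the term checks, with type Int -> Int
ordered ✓ (u, x, w, y, v: once each, no exchange needed)
linear ✓ (u, x, w, y, v: one use apiece)
affine ✓ (at most one use each (u, x, w, y, v))
relevant ✓ (at least one use each (u, x, w, y, v))
unrestricted ✓ (typability at Int -> Int is all that's needed)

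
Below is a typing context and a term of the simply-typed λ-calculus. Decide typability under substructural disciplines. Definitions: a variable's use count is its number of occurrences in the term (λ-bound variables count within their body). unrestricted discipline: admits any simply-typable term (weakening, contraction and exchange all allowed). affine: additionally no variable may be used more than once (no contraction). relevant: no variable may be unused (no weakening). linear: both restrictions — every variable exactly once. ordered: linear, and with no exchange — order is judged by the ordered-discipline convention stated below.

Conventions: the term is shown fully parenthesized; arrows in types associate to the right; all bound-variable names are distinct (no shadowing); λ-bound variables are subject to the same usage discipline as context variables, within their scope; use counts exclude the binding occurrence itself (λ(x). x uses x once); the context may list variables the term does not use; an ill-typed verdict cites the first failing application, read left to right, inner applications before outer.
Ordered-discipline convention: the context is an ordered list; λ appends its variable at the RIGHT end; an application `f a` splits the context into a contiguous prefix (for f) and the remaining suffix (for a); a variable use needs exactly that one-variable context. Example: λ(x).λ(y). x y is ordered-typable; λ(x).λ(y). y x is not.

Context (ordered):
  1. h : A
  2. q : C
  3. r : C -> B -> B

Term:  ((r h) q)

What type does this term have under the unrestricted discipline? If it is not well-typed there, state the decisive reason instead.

not well-typed under unrestricted — a type mismatch blocks all five
usage: h: 1; q: 1; r: 1
use order (left to right): r, h, q
typing: ill-typed: argument of type A where C is required
summary: ordered ✗ · linear ✗ · affine ✗ · relevant ✗ · unrestricted ✗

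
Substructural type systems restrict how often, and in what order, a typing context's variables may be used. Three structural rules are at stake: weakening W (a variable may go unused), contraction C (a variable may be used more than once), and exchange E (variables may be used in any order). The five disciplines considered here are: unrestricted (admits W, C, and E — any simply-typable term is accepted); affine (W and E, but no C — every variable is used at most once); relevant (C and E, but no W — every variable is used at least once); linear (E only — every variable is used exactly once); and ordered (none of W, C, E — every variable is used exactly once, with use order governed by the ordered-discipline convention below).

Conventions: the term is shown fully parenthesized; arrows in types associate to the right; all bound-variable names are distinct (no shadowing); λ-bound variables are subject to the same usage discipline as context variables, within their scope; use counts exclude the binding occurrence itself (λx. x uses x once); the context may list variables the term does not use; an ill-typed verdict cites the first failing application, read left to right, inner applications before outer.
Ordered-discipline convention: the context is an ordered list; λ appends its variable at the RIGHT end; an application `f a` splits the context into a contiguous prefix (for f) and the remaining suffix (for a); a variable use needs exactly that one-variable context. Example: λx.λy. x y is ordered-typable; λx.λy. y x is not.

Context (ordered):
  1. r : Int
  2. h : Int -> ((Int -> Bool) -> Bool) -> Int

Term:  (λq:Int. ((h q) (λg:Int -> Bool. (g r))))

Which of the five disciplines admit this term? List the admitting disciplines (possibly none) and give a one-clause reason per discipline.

admitting disciplines: linear, affine, relevant, unrestricted
use counts: r: 1, h: 1, q (λ-bound): 1, g (λ-bound): 1
uses in reading order: h, q, g, r
typing: ✓ — Int -> Int
ordered ✗ (no contiguous prefix/suffix split fits h, q, g, r)
linear ✓ (each of r, h, q, g used exactly once)
affine ✓ (none of r, h, q, g used more than once)
relevant ✓ (at least one use each (r, h, q, g))
unrestricted ✓ (well-typed at Int -> Int; no restrictions here)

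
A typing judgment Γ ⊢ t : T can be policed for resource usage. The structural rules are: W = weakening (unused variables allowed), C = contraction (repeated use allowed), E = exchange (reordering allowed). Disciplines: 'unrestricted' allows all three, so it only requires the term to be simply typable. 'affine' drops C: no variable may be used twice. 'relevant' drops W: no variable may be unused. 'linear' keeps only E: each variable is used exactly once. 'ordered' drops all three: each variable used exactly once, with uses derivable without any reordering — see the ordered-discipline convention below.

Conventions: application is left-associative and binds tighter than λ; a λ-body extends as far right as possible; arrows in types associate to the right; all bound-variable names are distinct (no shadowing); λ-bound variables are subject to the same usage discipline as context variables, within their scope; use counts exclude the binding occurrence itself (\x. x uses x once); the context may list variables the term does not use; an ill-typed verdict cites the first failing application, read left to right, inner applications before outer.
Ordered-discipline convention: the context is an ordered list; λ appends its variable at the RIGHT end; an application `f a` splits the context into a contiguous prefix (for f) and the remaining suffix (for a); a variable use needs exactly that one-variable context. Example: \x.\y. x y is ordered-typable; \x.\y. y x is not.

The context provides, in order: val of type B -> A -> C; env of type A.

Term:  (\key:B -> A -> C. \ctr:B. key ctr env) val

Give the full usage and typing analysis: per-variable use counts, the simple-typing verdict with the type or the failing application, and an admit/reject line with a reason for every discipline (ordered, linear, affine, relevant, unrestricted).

use counts: val ×1, env ×1, key [bound] ×1, ctr [bound] ×1
left-to-right use order: key, ctr, env, val
typing: the term checks, with type B -> C
ordered: ✗ — no contiguous prefix/suffix split fits key, ctr, env, val
linear: ✓ — each of val, env, key, ctr used exactly once
affine: ✓ — none of val, env, key, ctr used more than once
relevant: ✓ — every one of val, env, key, ctr appears
unrestricted: ✓ — well-typed at B -> C; no restrictions here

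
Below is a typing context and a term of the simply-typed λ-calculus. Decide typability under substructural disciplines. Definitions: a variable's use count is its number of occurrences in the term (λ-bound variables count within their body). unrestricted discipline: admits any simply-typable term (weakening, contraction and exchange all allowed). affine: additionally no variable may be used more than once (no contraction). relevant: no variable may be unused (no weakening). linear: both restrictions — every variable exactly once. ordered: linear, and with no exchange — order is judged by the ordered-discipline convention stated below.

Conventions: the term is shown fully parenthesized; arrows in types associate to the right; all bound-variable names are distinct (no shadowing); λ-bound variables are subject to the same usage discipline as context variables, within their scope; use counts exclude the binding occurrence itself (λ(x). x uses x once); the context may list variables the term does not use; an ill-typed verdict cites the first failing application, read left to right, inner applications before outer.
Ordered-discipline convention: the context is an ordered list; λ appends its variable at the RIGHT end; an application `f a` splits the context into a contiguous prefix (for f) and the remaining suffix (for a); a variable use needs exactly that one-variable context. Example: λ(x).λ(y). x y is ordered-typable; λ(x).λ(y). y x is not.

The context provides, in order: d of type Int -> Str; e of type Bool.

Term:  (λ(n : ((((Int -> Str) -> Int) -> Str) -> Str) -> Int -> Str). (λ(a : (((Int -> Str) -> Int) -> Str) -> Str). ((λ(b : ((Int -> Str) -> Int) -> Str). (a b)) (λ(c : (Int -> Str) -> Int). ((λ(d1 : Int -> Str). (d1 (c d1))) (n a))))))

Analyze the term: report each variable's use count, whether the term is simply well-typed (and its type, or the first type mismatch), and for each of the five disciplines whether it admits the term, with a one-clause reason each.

use counts: d: 0×, e: 0×, n (λ-bound): 1×, a (λ-bound): 2×, b (λ-bound): 1×, c (λ-bound): 1×, d1 (λ-bound): 2×
left-to-right use order: a, b, d1, c, d1, n, a
typing: the term checks, with type (((((Int -> Str) -> Int) -> Str) -> Str) -> Int -> Str) -> ((((Int -> Str) -> Int) -> Str) -> Str) -> Str
ordered: ✗ — needs contraction — a ×2, d1 ×2; needs weakening: d, e unused
linear: ✗ — needs contraction — a ×2, d1 ×2; needs weakening: d, e unused
affine: ✗ — needs contraction — a ×2, d1 ×2
relevant: ✗ — needs weakening: d, e unused
unrestricted: ✓ — typability at (((((Int -> Str) -> Int) -> Str) -> Str) -> Int -> Str) -> ((((Int -> Str) -> Int) -> Str) -> Str) -> Str is all that's needed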